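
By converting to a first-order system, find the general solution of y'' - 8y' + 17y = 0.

Let x_1 = y, x_2 = y'. Then x_1' = x_2 and x_2' = -17x_1 + 8x_2.
A = [[0,1],[-17,8]]; det(A-λI) = λ^2 - 8λ + 17.
Eigenvalues λ = 4 ± i.

y(t) = K_1e^(4t)cos(t) + K_2e^(4t)sin(t)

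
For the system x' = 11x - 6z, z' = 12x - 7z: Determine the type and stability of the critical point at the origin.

saddle

A = [[11,-6],[12,-7]]; det(A-λI) = λ^2 - 4λ - 5.
λ = 5, -1: opposite signs.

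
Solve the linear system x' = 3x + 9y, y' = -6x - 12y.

x(t) = -3K_1e^(-3t) - K_2e^(-6t), y(t) = 2K_1e^(-3t) + K_2e^(-6t)

Coefficient matrix A = [[3, 9], [-6, -12]].
Characteristic polynomial det(A - λI) = λ^2 + 9λ + 18 = 0.
Eigenvalues λ = -3, -6.
For λ=-3: (A-λI) row 1 is [6, 9], so an eigenvector is (-3, 2).
For λ=-6: (A-λI) row 1 is [9, 9], so an eigenvector is (-1, 1).
General solution: K_1e^(-3t)(-3,2) + K_2e^(-6t)(-1,1).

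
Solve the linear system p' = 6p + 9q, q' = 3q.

p(t) = -3C_1e^(3t) - C_2e^(6t), q(t) = C_1e^(3t)

Coefficient matrix A = [[6, 9], [0, 3]].
Characteristic polynomial det(A - λI) = λ^2 - 9λ + 18 = 0.
Eigenvalues λ = 3, 6.
For λ=3: (A-λI) row 1 is [3, 9], so an eigenvector is (-3, 1).
For λ=6: (A-λI) row 1 is [0, 9], so an eigenvector is (-1, 0).
General solution: C_1e^(3t)(-3,1) + C_2e^(6t)(-1,0).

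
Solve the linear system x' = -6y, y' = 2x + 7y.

Coefficient matrix A = [[0, -6], [2, 7]].
Characteristic polynomial det(A - λI) = λ^2 - 7λ + 12 = 0.
Eigenvalues λ = 4, 3.
For λ=4: (A-λI) row 1 is [-4, -6], so an eigenvector is (3, -2).
For λ=3: (A-λI) row 1 is [-3, -6], so an eigenvector is (2, -1).
General solution: C_1e^(4t)(3,-2) + C_2e^(3t)(2,-1).

x(t) = 3C_1e^(4t) + 2C_2e^(3t), y(t) = -2C_1e^(4t) - C_2e^(3t)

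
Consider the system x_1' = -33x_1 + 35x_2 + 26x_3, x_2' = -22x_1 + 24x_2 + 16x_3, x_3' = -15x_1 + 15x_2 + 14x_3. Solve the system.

Coefficient matrix A = [[-33, 35, 26], [-22, 24, 16], [-15, 15, 14]].
det(A - λI) = 0 gives eigenvalues λ = -1, 2, 4.
For λ=-1: eigenvector (3,2,1).
For λ=2: eigenvector (1,1,0).
For λ=4: eigenvector (4,2,3).
General solution: c_1e^(-t)(3,2,1) + c_2e^(2t)(1,1,0) + c_3e^(4t)(4,2,3).

x_1(t) = 3c_1e^(-t) + c_2e^(2t) + 4c_3e^(4t), x_2(t) = 2c_1e^(-t) + c_2e^(2t) + 2c_3e^(4t), x_3(t) = c_1e^(-t) + 3c_3e^(4t)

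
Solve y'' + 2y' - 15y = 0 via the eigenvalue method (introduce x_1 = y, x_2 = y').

y(t) = K_1e^(3t) + K_2e^(-5t)

Let x_1 = y, x_2 = y'. Then x_1' = x_2 and x_2' = 15x_1 - 2x_2.
A = [[0,1],[15,-2]]; det(A-λI) = λ^2 + 2λ - 15.
Eigenvalues λ = 3, -5 with eigenvectors (1,3), (1,-5).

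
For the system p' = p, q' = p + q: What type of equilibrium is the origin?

A = [[1,0],[1,1]]; det(A-λI) = λ^2 - 2λ + 1.
repeated λ = 1 with a single eigenvector.

unstable improper node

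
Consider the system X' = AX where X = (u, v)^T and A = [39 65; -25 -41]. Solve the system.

u(t) = -2K_1e^(-t)sin(5t) + 3K_1e^(-t)cos(5t) + 3K_2e^(-t)sin(5t) + 2K_2e^(-t)cos(5t), v(t) = K_1e^(-t)sin(5t) - 2K_1e^(-t)cos(5t) - 2K_2e^(-t)sin(5t) - K_2e^(-t)cos(5t)

Coefficient matrix A = [[39, 65], [-25, -41]].
Characteristic polynomial det(A - λI) = λ^2 + 2λ + 26 = 0.
Eigenvalues λ = -1 ± 5i (complex conjugate pair).
For λ=-1+5i: an eigenvector is (3,-2) - i(-2,1) = (3 + 2i, -2 - i).
A real fundamental pair from Re and Im of e^((-1+5i)t)v: X_1 = e^(-t)(cos(5t)·(3,-2) + sin(5t)·(-2,1)), X_2 = e^(-t)(sin(5t)·(3,-2) - cos(5t)·(-2,1)).
General solution: K_1X_1 + K_2X_2.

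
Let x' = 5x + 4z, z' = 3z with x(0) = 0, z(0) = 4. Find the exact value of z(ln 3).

108

A = [[5,4],[0,3]]; eigenvalues λ = 3, 5.
Eigenvectors: (-2,1) for λ=3, (-1,0) for λ=5.
From the initial condition, c_1 = 4, c_2 = -8.
z(ln 3) = (4)(3^3)(1) + (-8)(3^5)(0) = 108.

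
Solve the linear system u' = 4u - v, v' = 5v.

Coefficient matrix A = [[4, -1], [0, 5]].
Characteristic polynomial det(A - λI) = λ^2 - 9λ + 20 = 0.
Eigenvalues λ = 4, 5.
For λ=4: (A-λI) row 1 is [0, -1], so an eigenvector is (-1, 0).
For λ=5: (A-λI) row 1 is [-1, -1], so an eigenvector is (-1, 1).
General solution: C_1e^(4t)(-1,0) + C_2e^(5t)(-1,1).

u(t) = -C_1e^(4t) - C_2e^(5t), v(t) = C_2e^(5t)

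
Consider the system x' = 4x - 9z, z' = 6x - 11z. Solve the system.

Coefficient matrix A = [[4, -9], [6, -11]].
Characteristic polynomial det(A - λI) = λ^2 + 7λ + 10 = 0.
Eigenvalues λ = -2, -5.
For λ=-2: (A-λI) row 1 is [6, -9], so an eigenvector is (3, 2).
For λ=-5: (A-λI) row 1 is [9, -9], so an eigenvector is (1, 1).
General solution: C_1e^(-2t)(3,2) + C_2e^(-5t)(1,1).

x(t) = 3C_1e^(-2t) + C_2e^(-5t), z(t) = 2C_1e^(-2t) + C_2e^(-5t)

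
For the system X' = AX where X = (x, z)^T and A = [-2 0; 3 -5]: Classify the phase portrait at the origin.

stable node

A = [[-2,0],[3,-5]]; det(A-λI) = λ^2 + 7λ + 10.
λ = -2, -5: both negative.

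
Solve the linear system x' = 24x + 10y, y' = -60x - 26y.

x(t) = -K_1e^(-6t) + K_2e^(4t), y(t) = 3K_1e^(-6t) - 2K_2e^(4t)

Coefficient matrix A = [[24, 10], [-60, -26]].
Characteristic polynomial det(A - λI) = λ^2 + 2λ - 24 = 0.
Eigenvalues λ = -6, 4.
For λ=-6: (A-λI) row 1 is [30, 10], so an eigenvector is (-1, 3).
For λ=4: (A-λI) row 1 is [20, 10], so an eigenvector is (1, -2).
General solution: K_1e^(-6t)(-1,3) + K_2e^(4t)(1,-2).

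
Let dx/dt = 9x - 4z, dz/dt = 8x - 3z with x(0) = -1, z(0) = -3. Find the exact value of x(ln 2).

28

A = [[9,-4],[8,-3]]; eigenvalues λ = 1, 5.
Eigenvectors: (1,2) for λ=1, (1,1) for λ=5.
From the initial condition, c_1 = -2, c_2 = 1.
x(ln 2) = (-2)(2^1)(1) + (1)(2^5)(1) = 28.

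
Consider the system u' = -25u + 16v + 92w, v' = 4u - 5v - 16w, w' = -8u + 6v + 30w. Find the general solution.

u(t) = 4c_1e^(-2t) - 6c_2e^(3t) + 7c_3e^(-t), v(t) = c_2e^(3t) - c_3e^(-t), w(t) = c_1e^(-2t) - 2c_2e^(3t) + 2c_3e^(-t)

Coefficient matrix A = [[-25, 16, 92], [4, -5, -16], [-8, 6, 30]].
det(A - λI) = 0 gives eigenvalues λ = -2, 3, -1.
For λ=-2: eigenvector (4,0,1).
For λ=3: eigenvector (-6,1,-2).
For λ=-1: eigenvector (7,-1,2).
General solution: c_1e^(-2t)(4,0,1) + c_2e^(3t)(-6,1,-2) + c_3e^(-t)(7,-1,2).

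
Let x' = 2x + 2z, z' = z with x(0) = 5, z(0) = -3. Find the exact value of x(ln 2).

A = [[2,2],[0,1]]; eigenvalues λ = 2, 1.
Eigenvectors: (-1,0) for λ=2, (2,-1) for λ=1.
From the initial condition, c_1 = 1, c_2 = 3.
x(ln 2) = (1)(2^2)(-1) + (3)(2^1)(2) = 8.

8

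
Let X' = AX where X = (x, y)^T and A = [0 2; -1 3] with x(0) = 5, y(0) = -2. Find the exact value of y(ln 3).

A = [[0,2],[-1,3]]; eigenvalues λ = 2, 1.
Eigenvectors: (1,1) for λ=2, (2,1) for λ=1.
From the initial condition, c_1 = -9, c_2 = 7.
y(ln 3) = (-9)(3^2)(1) + (7)(3^1)(1) = -60.

-60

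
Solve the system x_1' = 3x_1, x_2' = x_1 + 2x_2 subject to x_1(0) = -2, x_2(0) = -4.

x_1(t) = -2e^(3t), x_2(t) = -2e^(3t) - 2e^(2t)

Coefficient matrix A = [[3, 0], [1, 2]].
Characteristic polynomial det(A - λI) = λ^2 - 5λ + 6 = 0.
Eigenvalues λ = 3, 2.
For λ=3: (A-λI) row 2 is [1, -1], so an eigenvector is (1, 1).
For λ=2: (A-λI) row 1 is [1, 0], so an eigenvector is (0, -1).
General solution: c_1e^(3t)(1,1) + c_2e^(2t)(0,-1).
Applying x_1(0)=-2, x_2(0)=-4 gives c_1=-2, c_2=2.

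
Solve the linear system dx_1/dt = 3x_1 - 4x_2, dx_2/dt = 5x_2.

Coefficient matrix A = [[3, -4], [0, 5]].
Characteristic polynomial det(A - λI) = λ^2 - 8λ + 15 = 0.
Eigenvalues λ = 3, 5.
For λ=3: (A-λI) row 1 is [0, -4], so an eigenvector is (-1, 0).
For λ=5: (A-λI) row 1 is [-2, -4], so an eigenvector is (2, -1).
General solution: C_1e^(3t)(-1,0) + C_2e^(5t)(2,-1).

x_1(t) = -C_1e^(3t) + 2C_2e^(5t), x_2(t) = -C_2e^(5t)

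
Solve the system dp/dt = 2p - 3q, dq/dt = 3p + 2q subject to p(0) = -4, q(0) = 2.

p(t) = -2e^(2t)sin(3t) - 4e^(2t)cos(3t), q(t) = -4e^(2t)sin(3t) + 2e^(2t)cos(3t)

Coefficient matrix A = [[2, -3], [3, 2]].
Characteristic polynomial det(A - λI) = λ^2 - 4λ + 13 = 0.
Eigenvalues λ = 2 ± 3i (complex conjugate pair).
For λ=2+3i: an eigenvector is (0,1) - i(-1,0) = (0 + i, 1).
A real fundamental pair from Re and Im of e^((2+3i)t)v: X_1 = e^(2t)(cos(3t)·(0,1) + sin(3t)·(-1,0)), X_2 = e^(2t)(sin(3t)·(0,1) - cos(3t)·(-1,0)).
General solution: c_1X_1 + c_2X_2.
Applying p(0)=-4, q(0)=2 gives c_1=2, c_2=-4.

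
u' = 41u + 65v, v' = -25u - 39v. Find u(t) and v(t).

Coefficient matrix A = [[41, 65], [-25, -39]].
Characteristic polynomial det(A - λI) = λ^2 - 2λ + 26 = 0.
Eigenvalues λ = 1 ± 5i (complex conjugate pair).
For λ=1+5i: an eigenvector is (-3,2) - i(2,-1) = (-3 - 2i, 2 + i).
A real fundamental pair from Re and Im of e^((1+5i)t)v: X_1 = e^(t)(cos(5t)·(-3,2) + sin(5t)·(2,-1)), X_2 = e^(t)(sin(5t)·(-3,2) - cos(5t)·(2,-1)).
General solution: c_1X_1 + c_2X_2.

u(t) = 2c_1e^(t)sin(5t) - 3c_1e^(t)cos(5t) - 3c_2e^(t)sin(5t) - 2c_2e^(t)cos(5t), v(t) = -c_1e^(t)sin(5t) + 2c_1e^(t)cos(5t) + 2c_2e^(t)sin(5t) + c_2e^(t)cos(5t)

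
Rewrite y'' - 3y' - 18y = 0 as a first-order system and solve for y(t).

y(t) = K_1e^(6t) + K_2e^(-3t)

Let x_1 = y, x_2 = y'. Then x_1' = x_2 and x_2' = 18x_1 + 3x_2.
A = [[0,1],[18,3]]; det(A-λI) = λ^2 - 3λ - 18.
Eigenvalues λ = 6, -3 with eigenvectors (1,6), (1,-3).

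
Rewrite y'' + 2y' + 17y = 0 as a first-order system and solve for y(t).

y(t) = c_1e^(-t)cos(4t) + c_2e^(-t)sin(4t)

Let x_1 = y, x_2 = y'. Then x_1' = x_2 and x_2' = -17x_1 - 2x_2.
A = [[0,1],[-17,-2]]; det(A-λI) = λ^2 + 2λ + 17.
Eigenvalues λ = -1 ± 4i.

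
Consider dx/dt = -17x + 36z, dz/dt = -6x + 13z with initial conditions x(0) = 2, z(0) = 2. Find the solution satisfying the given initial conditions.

x(t) = 8e^(t) - 6e^(-5t), z(t) = 4e^(t) - 2e^(-5t)

Coefficient matrix A = [[-17, 36], [-6, 13]].
Characteristic polynomial det(A - λI) = λ^2 + 4λ - 5 = 0.
Eigenvalues λ = -5, 1.
For λ=-5: (A-λI) row 1 is [-12, 36], so an eigenvector is (-3, -1).
For λ=1: (A-λI) row 1 is [-18, 36], so an eigenvector is (-2, -1).
General solution: c_1e^(-5t)(-3,-1) + c_2e^(t)(-2,-1).
Applying x(0)=2, z(0)=2 gives c_1=2, c_2=-4.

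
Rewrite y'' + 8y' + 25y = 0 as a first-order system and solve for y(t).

y(t) = K_1e^(-4t)cos(3t) + K_2e^(-4t)sin(3t)

Let x_1 = y, x_2 = y'. Then x_1' = x_2 and x_2' = -25x_1 - 8x_2.
A = [[0,1],[-25,-8]]; det(A-λI) = λ^2 + 8λ + 25.
Eigenvalues λ = -4 ± 3i.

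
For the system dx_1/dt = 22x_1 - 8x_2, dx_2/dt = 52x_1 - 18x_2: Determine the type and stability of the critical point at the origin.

A = [[22,-8],[52,-18]]; det(A-λI) = λ^2 - 4λ + 20.
λ = 2 ± 4i: positive real part.

unstable spiral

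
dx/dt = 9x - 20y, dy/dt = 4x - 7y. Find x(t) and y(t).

x(t) = K_1e^(t)sin(4t) - 2K_1e^(t)cos(4t) - 2K_2e^(t)sin(4t) - K_2e^(t)cos(4t), y(t) = -K_1e^(t)cos(4t) - K_2e^(t)sin(4t)

Coefficient matrix A = [[9, -20], [4, -7]].
Characteristic polynomial det(A - λI) = λ^2 - 2λ + 17 = 0.
Eigenvalues λ = 1 ± 4i (complex conjugate pair).
For λ=1+4i: an eigenvector is (-2,-1) - i(1,0) = (-2 - i, -1).
A real fundamental pair from Re and Im of e^((1+4i)t)v: X_1 = e^(t)(cos(4t)·(-2,-1) + sin(4t)·(1,0)), X_2 = e^(t)(sin(4t)·(-2,-1) - cos(4t)·(1,0)).
General solution: K_1X_1 + K_2X_2.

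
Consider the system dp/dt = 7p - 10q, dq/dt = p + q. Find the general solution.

p(t) = -3c_1e^(4t)sin(t) - c_1e^(4t)cos(t) - c_2e^(4t)sin(t) + 3c_2e^(4t)cos(t), q(t) = -c_1e^(4t)sin(t) + c_2e^(4t)cos(t)

Coefficient matrix A = [[7, -10], [1, 1]].
Characteristic polynomial det(A - λI) = λ^2 - 8λ + 17 = 0.
Eigenvalues λ = 4 ± i (complex conjugate pair).
For λ=4+i: an eigenvector is (-1,0) - i(-3,-1) = (-1 + 3i, 0 + i).
A real fundamental pair from Re and Im of e^((4+i)t)v: X_1 = e^(4t)(cos(t)·(-1,0) + sin(t)·(-3,-1)), X_2 = e^(4t)(sin(t)·(-1,0) - cos(t)·(-3,-1)).
General solution: c_1X_1 + c_2X_2.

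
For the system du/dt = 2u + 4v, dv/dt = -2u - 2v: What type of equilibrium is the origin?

A = [[2,4],[-2,-2]]; det(A-λI) = λ^2 + 4.
λ = 0 ± 2i: zero real part.

center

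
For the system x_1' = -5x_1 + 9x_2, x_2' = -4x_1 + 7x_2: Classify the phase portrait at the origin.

unstable improper node

A = [[-5,9],[-4,7]]; det(A-λI) = λ^2 - 2λ + 1.
repeated λ = 1 with a single eigenvector.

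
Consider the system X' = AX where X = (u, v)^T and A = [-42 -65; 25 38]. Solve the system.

Coefficient matrix A = [[-42, -65], [25, 38]].
Characteristic polynomial det(A - λI) = λ^2 + 4λ + 29 = 0.
Eigenvalues λ = -2 ± 5i (complex conjugate pair).
For λ=-2+5i: an eigenvector is (-3,2) - i(-2,1) = (-3 + 2i, 2 - i).
A real fundamental pair from Re and Im of e^((-2+5i)t)v: X_1 = e^(-2t)(cos(5t)·(-3,2) + sin(5t)·(-2,1)), X_2 = e^(-2t)(sin(5t)·(-3,2) - cos(5t)·(-2,1)).
General solution: c_1X_1 + c_2X_2.

u(t) = -2c_1e^(-2t)sin(5t) - 3c_1e^(-2t)cos(5t) - 3c_2e^(-2t)sin(5t) + 2c_2e^(-2t)cos(5t), v(t) = c_1e^(-2t)sin(5t) + 2c_1e^(-2t)cos(5t) + 2c_2e^(-2t)sin(5t) - c_2e^(-2t)cos(5t)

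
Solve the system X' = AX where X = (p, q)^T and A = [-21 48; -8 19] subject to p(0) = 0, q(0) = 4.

Coefficient matrix A = [[-21, 48], [-8, 19]].
Characteristic polynomial det(A - λI) = λ^2 + 2λ - 15 = 0.
Eigenvalues λ = -5, 3.
For λ=-5: (A-λI) row 1 is [-16, 48], so an eigenvector is (3, 1).
For λ=3: (A-λI) row 1 is [-24, 48], so an eigenvector is (-2, -1).
General solution: c_1e^(-5t)(3,1) + c_2e^(3t)(-2,-1).
Applying p(0)=0, q(0)=4 gives c_1=-8, c_2=-12.

p(t) = 24e^(3t) - 24e^(-5t), q(t) = 12e^(3t) - 8e^(-5t)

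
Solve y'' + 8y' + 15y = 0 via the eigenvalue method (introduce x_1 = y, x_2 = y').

y(t) = c_1e^(-5t) + c_2e^(-3t)

Let x_1 = y, x_2 = y'. Then x_1' = x_2 and x_2' = -15x_1 - 8x_2.
A = [[0,1],[-15,-8]]; det(A-λI) = λ^2 + 8λ + 15.
Eigenvalues λ = -5, -3 with eigenvectors (1,-5), (1,-3).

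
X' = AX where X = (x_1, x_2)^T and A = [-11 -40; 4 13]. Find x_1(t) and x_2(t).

x_1(t) = K_1e^(t)sin(4t) + 3K_1e^(t)cos(4t) + 3K_2e^(t)sin(4t) - K_2e^(t)cos(4t), x_2(t) = -K_1e^(t)cos(4t) - K_2e^(t)sin(4t)

Coefficient matrix A = [[-11, -40], [4, 13]].
Characteristic polynomial det(A - λI) = λ^2 - 2λ + 17 = 0.
Eigenvalues λ = 1 ± 4i (complex conjugate pair).
For λ=1+4i: an eigenvector is (3,-1) - i(1,0) = (3 - i, -1).
A real fundamental pair from Re and Im of e^((1+4i)t)v: X_1 = e^(t)(cos(4t)·(3,-1) + sin(4t)·(1,0)), X_2 = e^(t)(sin(4t)·(3,-1) - cos(4t)·(1,0)).
General solution: K_1X_1 + K_2X_2.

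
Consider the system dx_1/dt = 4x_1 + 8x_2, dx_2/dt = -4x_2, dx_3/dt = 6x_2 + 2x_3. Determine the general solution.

Coefficient matrix A = [[4, 8, 0], [0, -4, 0], [0, 6, 2]].
det(A - λI) = 0 gives eigenvalues λ = -4, 4, 2.
For λ=-4: eigenvector (-1,1,-1).
For λ=4: eigenvector (1,0,0).
For λ=2: eigenvector (0,0,1).
General solution: K_1e^(-4t)(-1,1,-1) + K_2e^(4t)(1,0,0) + K_3e^(2t)(0,0,1).

x_1(t) = -K_1e^(-4t) + K_2e^(4t), x_2(t) = K_1e^(-4t), x_3(t) = -K_1e^(-4t) + K_3e^(2t)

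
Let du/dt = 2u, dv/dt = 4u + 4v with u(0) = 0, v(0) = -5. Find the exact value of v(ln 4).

-1280

A = [[2,0],[4,4]]; eigenvalues λ = 2, 4.
Eigenvectors: (-1,2) for λ=2, (0,1) for λ=4.
From the initial condition, c_1 = 0, c_2 = -5.
v(ln 4) = (0)(4^2)(2) + (-5)(4^4)(1) = -1280.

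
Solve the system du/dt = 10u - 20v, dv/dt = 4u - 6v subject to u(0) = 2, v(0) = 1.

Coefficient matrix A = [[10, -20], [4, -6]].
Characteristic polynomial det(A - λI) = λ^2 - 4λ + 20 = 0.
Eigenvalues λ = 2 ± 4i (complex conjugate pair).
For λ=2+4i: an eigenvector is (-1,0) - i(-2,-1) = (-1 + 2i, 0 + i).
A real fundamental pair from Re and Im of e^((2+4i)t)v: X_1 = e^(2t)(cos(4t)·(-1,0) + sin(4t)·(-2,-1)), X_2 = e^(2t)(sin(4t)·(-1,0) - cos(4t)·(-2,-1)).
General solution: c_1X_1 + c_2X_2.
Applying u(0)=2, v(0)=1 gives c_1=0, c_2=1.

u(t) = -e^(2t)sin(4t) + 2e^(2t)cos(4t), v(t) = e^(2t)cos(4t)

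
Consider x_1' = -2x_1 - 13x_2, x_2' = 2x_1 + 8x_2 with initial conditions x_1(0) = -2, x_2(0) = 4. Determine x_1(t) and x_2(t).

x_1(t) = -42e^(3t)sin(t) - 2e^(3t)cos(t), x_2(t) = 16e^(3t)sin(t) + 4e^(3t)cos(t)

Coefficient matrix A = [[-2, -13], [2, 8]].
Characteristic polynomial det(A - λI) = λ^2 - 6λ + 10 = 0.
Eigenvalues λ = 3 ± i (complex conjugate pair).
For λ=3+i: an eigenvector is (-2,1) - i(-3,1) = (-2 + 3i, 1 - i).
A real fundamental pair from Re and Im of e^((3+i)t)v: X_1 = e^(3t)(cos(t)·(-2,1) + sin(t)·(-3,1)), X_2 = e^(3t)(sin(t)·(-2,1) - cos(t)·(-3,1)).
General solution: C_1X_1 + C_2X_2.
Applying x_1(0)=-2, x_2(0)=4 gives C_1=10, C_2=6.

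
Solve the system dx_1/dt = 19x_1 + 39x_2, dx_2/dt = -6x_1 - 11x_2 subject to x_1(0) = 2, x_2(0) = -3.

Coefficient matrix A = [[19, 39], [-6, -11]].
Characteristic polynomial det(A - λI) = λ^2 - 8λ + 25 = 0.
Eigenvalues λ = 4 ± 3i (complex conjugate pair).
For λ=4+3i: an eigenvector is (-3,1) - i(-2,1) = (-3 + 2i, 1 - i).
A real fundamental pair from Re and Im of e^((4+3i)t)v: X_1 = e^(4t)(cos(3t)·(-3,1) + sin(3t)·(-2,1)), X_2 = e^(4t)(sin(3t)·(-3,1) - cos(3t)·(-2,1)).
General solution: C_1X_1 + C_2X_2.
Applying x_1(0)=2, x_2(0)=-3 gives C_1=4, C_2=7.

x_1(t) = -29e^(4t)sin(3t) + 2e^(4t)cos(3t), x_2(t) = 11e^(4t)sin(3t) - 3e^(4t)cos(3t)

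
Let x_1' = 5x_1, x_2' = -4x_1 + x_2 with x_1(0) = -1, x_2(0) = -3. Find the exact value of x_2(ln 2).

A = [[5,0],[-4,1]]; eigenvalues λ = 5, 1.
Eigenvectors: (1,-1) for λ=5, (0,1) for λ=1.
From the initial condition, c_1 = -1, c_2 = -4.
x_2(ln 2) = (-1)(2^5)(-1) + (-4)(2^1)(1) = 24.

24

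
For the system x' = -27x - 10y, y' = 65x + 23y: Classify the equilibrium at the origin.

A = [[-27,-10],[65,23]]; det(A-λI) = λ^2 + 4λ + 29.
λ = -2 ± 5i: negative real part.

stable spiral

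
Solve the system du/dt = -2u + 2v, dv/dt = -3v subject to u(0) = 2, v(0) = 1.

Coefficient matrix A = [[-2, 2], [0, -3]].
Characteristic polynomial det(A - λI) = λ^2 + 5λ + 6 = 0.
Eigenvalues λ = -3, -2.
For λ=-3: (A-λI) row 1 is [1, 2], so an eigenvector is (2, -1).
For λ=-2: (A-λI) row 1 is [0, 2], so an eigenvector is (1, 0).
General solution: C_1e^(-3t)(2,-1) + C_2e^(-2t)(1,0).
Applying u(0)=2, v(0)=1 gives C_1=-1, C_2=4.

u(t) = 4e^(-2t) - 2e^(-3t), v(t) = e^(-3t)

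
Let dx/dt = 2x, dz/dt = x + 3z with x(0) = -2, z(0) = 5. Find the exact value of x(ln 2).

-8

A = [[2,0],[1,3]]; eigenvalues λ = 3, 2.
Eigenvectors: (0,1) for λ=3, (-1,1) for λ=2.
From the initial condition, c_1 = 3, c_2 = 2.
x(ln 2) = (3)(2^3)(0) + (2)(2^2)(-1) = -8.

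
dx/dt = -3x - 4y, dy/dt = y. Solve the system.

Coefficient matrix A = [[-3, -4], [0, 1]].
Characteristic polynomial det(A - λI) = λ^2 + 2λ - 3 = 0.
Eigenvalues λ = -3, 1.
For λ=-3: (A-λI) row 1 is [0, -4], so an eigenvector is (-1, 0).
For λ=1: (A-λI) row 1 is [-4, -4], so an eigenvector is (-1, 1).
General solution: C_1e^(-3t)(-1,0) + C_2e^(t)(-1,1).

x(t) = -C_1e^(-3t) - C_2e^(t), y(t) = C_2e^(t)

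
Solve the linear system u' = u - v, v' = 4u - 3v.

u(t) = c_1e^(-t) + c_2te^(-t) + c_2e^(-t), v(t) = 2c_1e^(-t) + 2c_2te^(-t) + c_2e^(-t)

Coefficient matrix A = [[1, -1], [4, -3]].
Characteristic polynomial det(A - λI) = λ^2 + 2λ + 1 = 0.
Single eigenvalue λ = -1 with algebraic multiplicity 2.
Eigenvector v = (1,2); generalized eigenvector w with (A-λI)w=v is (1,1).
General solution: e^(-t)[c_1·v + c_2·(t·v + w)].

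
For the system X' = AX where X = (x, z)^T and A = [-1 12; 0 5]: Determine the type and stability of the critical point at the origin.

saddle

A = [[-1,12],[0,5]]; det(A-λI) = λ^2 - 4λ - 5.
λ = 5, -1: opposite signs.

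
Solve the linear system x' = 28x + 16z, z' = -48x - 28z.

Coefficient matrix A = [[28, 16], [-48, -28]].
Characteristic polynomial det(A - λI) = λ^2 - 16 = 0.
Eigenvalues λ = 4, -4.
For λ=4: (A-λI) row 1 is [24, 16], so an eigenvector is (-2, 3).
For λ=-4: (A-λI) row 1 is [32, 16], so an eigenvector is (-1, 2).
General solution: c_1e^(4t)(-2,3) + c_2e^(-4t)(-1,2).

x(t) = -2c_1e^(4t) - c_2e^(-4t), z(t) = 3c_1e^(4t) + 2c_2e^(-4t)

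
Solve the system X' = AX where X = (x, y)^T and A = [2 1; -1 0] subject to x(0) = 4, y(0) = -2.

x(t) = 2te^(t) + 4e^(t), y(t) = -2te^(t) - 2e^(t)

Coefficient matrix A = [[2, 1], [-1, 0]].
Characteristic polynomial det(A - λI) = λ^2 - 2λ + 1 = 0.
Single eigenvalue λ = 1 with algebraic multiplicity 2.
Eigenvector v = (-1,1); generalized eigenvector w with (A-λI)w=v is (-3,2).
General solution: e^(t)[c_1·v + c_2·(t·v + w)].
Applying x(0)=4, y(0)=-2 gives c_1=2, c_2=-2.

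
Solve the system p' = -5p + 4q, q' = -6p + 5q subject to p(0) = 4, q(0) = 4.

Coefficient matrix A = [[-5, 4], [-6, 5]].
Characteristic polynomial det(A - λI) = λ^2 - 1 = 0.
Eigenvalues λ = -1, 1.
For λ=-1: (A-λI) row 1 is [-4, 4], so an eigenvector is (1, 1).
For λ=1: (A-λI) row 1 is [-6, 4], so an eigenvector is (2, 3).
General solution: K_1e^(-t)(1,1) + K_2e^(t)(2,3).
Applying p(0)=4, q(0)=4 gives K_1=4, K_2=0.

p(t) = 4e^(-t), q(t) = 4e^(-t)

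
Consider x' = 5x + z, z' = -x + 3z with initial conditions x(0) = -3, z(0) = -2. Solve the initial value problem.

x(t) = -5te^(4t) - 3e^(4t), z(t) = 5te^(4t) - 2e^(4t)

Coefficient matrix A = [[5, 1], [-1, 3]].
Characteristic polynomial det(A - λI) = λ^2 - 8λ + 16 = 0.
Single eigenvalue λ = 4 with algebraic multiplicity 2.
Eigenvector v = (-1,1); generalized eigenvector w with (A-λI)w=v is (2,-3).
General solution: e^(4t)[K_1·v + K_2·(t·v + w)].
Applying x(0)=-3, z(0)=-2 gives K_1=13, K_2=5.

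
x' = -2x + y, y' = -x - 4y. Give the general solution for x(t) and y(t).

x(t) = K_1e^(-3t) + K_2te^(-3t), y(t) = -K_1e^(-3t) - K_2te^(-3t) + K_2e^(-3t)

Coefficient matrix A = [[-2, 1], [-1, -4]].
Characteristic polynomial det(A - λI) = λ^2 + 6λ + 9 = 0.
Single eigenvalue λ = -3 with algebraic multiplicity 2.
Eigenvector v = (1,-1); generalized eigenvector w with (A-λI)w=v is (0,1).
General solution: e^(-3t)[K_1·v + K_2·(t·v + w)].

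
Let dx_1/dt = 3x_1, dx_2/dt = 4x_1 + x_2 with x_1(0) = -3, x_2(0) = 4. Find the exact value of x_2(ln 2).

-28

A = [[3,0],[4,1]]; eigenvalues λ = 3, 1.
Eigenvectors: (1,2) for λ=3, (0,-1) for λ=1.
From the initial condition, c_1 = -3, c_2 = -10.
x_2(ln 2) = (-3)(2^3)(2) + (-10)(2^1)(-1) = -28.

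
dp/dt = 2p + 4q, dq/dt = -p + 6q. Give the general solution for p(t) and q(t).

Coefficient matrix A = [[2, 4], [-1, 6]].
Characteristic polynomial det(A - λI) = λ^2 - 8λ + 16 = 0.
Single eigenvalue λ = 4 with algebraic multiplicity 2.
Eigenvector v = (-2,-1); generalized eigenvector w with (A-λI)w=v is (1,0).
General solution: e^(4t)[c_1·v + c_2·(t·v + w)].

p(t) = -2c_1e^(4t) - 2c_2te^(4t) + c_2e^(4t), q(t) = -c_1e^(4t) - c_2te^(4t)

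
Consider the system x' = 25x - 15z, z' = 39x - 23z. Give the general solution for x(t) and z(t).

x(t) = c_1e^(t)sin(3t) + 2c_1e^(t)cos(3t) + 2c_2e^(t)sin(3t) - c_2e^(t)cos(3t), z(t) = 2c_1e^(t)sin(3t) + 3c_1e^(t)cos(3t) + 3c_2e^(t)sin(3t) - 2c_2e^(t)cos(3t)

Coefficient matrix A = [[25, -15], [39, -23]].
Characteristic polynomial det(A - λI) = λ^2 - 2λ + 10 = 0.
Eigenvalues λ = 1 ± 3i (complex conjugate pair).
For λ=1+3i: an eigenvector is (2,3) - i(1,2) = (2 - i, 3 - 2i).
A real fundamental pair from Re and Im of e^((1+3i)t)v: X_1 = e^(t)(cos(3t)·(2,3) + sin(3t)·(1,2)), X_2 = e^(t)(sin(3t)·(2,3) - cos(3t)·(1,2)).
General solution: c_1X_1 + c_2X_2.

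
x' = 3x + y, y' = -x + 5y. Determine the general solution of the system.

Coefficient matrix A = [[3, 1], [-1, 5]].
Characteristic polynomial det(A - λI) = λ^2 - 8λ + 16 = 0.
Single eigenvalue λ = 4 with algebraic multiplicity 2.
Eigenvector v = (1,1); generalized eigenvector w with (A-λI)w=v is (-1,0).
General solution: e^(4t)[c_1·v + c_2·(t·v + w)].

x(t) = c_1e^(4t) + c_2te^(4t) - c_2e^(4t), y(t) = c_1e^(4t) + c_2te^(4t)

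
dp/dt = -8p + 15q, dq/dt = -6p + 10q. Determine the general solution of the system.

Coefficient matrix A = [[-8, 15], [-6, 10]].
Characteristic polynomial det(A - λI) = λ^2 - 2λ + 10 = 0.
Eigenvalues λ = 1 ± 3i (complex conjugate pair).
For λ=1+3i: an eigenvector is (-2,-1) - i(1,1) = (-2 - i, -1 - i).
A real fundamental pair from Re and Im of e^((1+3i)t)v: X_1 = e^(t)(cos(3t)·(-2,-1) + sin(3t)·(1,1)), X_2 = e^(t)(sin(3t)·(-2,-1) - cos(3t)·(1,1)).
General solution: c_1X_1 + c_2X_2.

p(t) = c_1e^(t)sin(3t) - 2c_1e^(t)cos(3t) - 2c_2e^(t)sin(3t) - c_2e^(t)cos(3t), q(t) = c_1e^(t)sin(3t) - c_1e^(t)cos(3t) - c_2e^(t)sin(3t) - c_2e^(t)cos(3t)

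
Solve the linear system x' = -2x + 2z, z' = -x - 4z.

x(t) = C_1e^(-3t)sin(t) + C_1e^(-3t)cos(t) + C_2e^(-3t)sin(t) - C_2e^(-3t)cos(t), z(t) = -C_1e^(-3t)sin(t) + C_2e^(-3t)cos(t)

Coefficient matrix A = [[-2, 2], [-1, -4]].
Characteristic polynomial det(A - λI) = λ^2 + 6λ + 10 = 0.
Eigenvalues λ = -3 ± i (complex conjugate pair).
For λ=-3+i: an eigenvector is (1,0) - i(1,-1) = (1 - i, 0 + i).
A real fundamental pair from Re and Im of e^((-3+i)t)v: X_1 = e^(-3t)(cos(t)·(1,0) + sin(t)·(1,-1)), X_2 = e^(-3t)(sin(t)·(1,0) - cos(t)·(1,-1)).
General solution: C_1X_1 + C_2X_2.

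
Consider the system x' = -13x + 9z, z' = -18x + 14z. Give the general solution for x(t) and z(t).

Coefficient matrix A = [[-13, 9], [-18, 14]].
Characteristic polynomial det(A - λI) = λ^2 - λ - 20 = 0.
Eigenvalues λ = 5, -4.
For λ=5: (A-λI) row 1 is [-18, 9], so an eigenvector is (-1, -2).
For λ=-4: (A-λI) row 1 is [-9, 9], so an eigenvector is (-1, -1).
General solution: c_1e^(5t)(-1,-2) + c_2e^(-4t)(-1,-1).

x(t) = -c_1e^(5t) - c_2e^(-4t), z(t) = -2c_1e^(5t) - c_2e^(-4t)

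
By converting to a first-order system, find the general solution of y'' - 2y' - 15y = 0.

y(t) = K_1e^(5t) + K_2e^(-3t)

Let x_1 = y, x_2 = y'. Then x_1' = x_2 and x_2' = 15x_1 + 2x_2.
A = [[0,1],[15,2]]; det(A-λI) = λ^2 - 2λ - 15.
Eigenvalues λ = 5, -3 with eigenvectors (1,5), (1,-3).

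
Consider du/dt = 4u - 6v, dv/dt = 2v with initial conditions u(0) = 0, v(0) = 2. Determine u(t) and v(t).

u(t) = -6e^(4t) + 6e^(2t), v(t) = 2e^(2t)

Coefficient matrix A = [[4, -6], [0, 2]].
Characteristic polynomial det(A - λI) = λ^2 - 6λ + 8 = 0.
Eigenvalues λ = 4, 2.
For λ=4: (A-λI) row 1 is [0, -6], so an eigenvector is (1, 0).
For λ=2: (A-λI) row 1 is [2, -6], so an eigenvector is (3, 1).
General solution: C_1e^(4t)(1,0) + C_2e^(2t)(3,1).
Applying u(0)=0, v(0)=2 gives C_1=-6, C_2=2.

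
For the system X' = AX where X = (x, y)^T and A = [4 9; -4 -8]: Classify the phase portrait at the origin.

stable improper node

A = [[4,9],[-4,-8]]; det(A-λI) = λ^2 + 4λ + 4.
repeated λ = -2 with a single eigenvector.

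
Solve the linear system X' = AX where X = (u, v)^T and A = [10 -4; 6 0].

u(t) = -2C_1e^(4t) + C_2e^(6t), v(t) = -3C_1e^(4t) + C_2e^(6t)

Coefficient matrix A = [[10, -4], [6, 0]].
Characteristic polynomial det(A - λI) = λ^2 - 10λ + 24 = 0.
Eigenvalues λ = 4, 6.
For λ=4: (A-λI) row 1 is [6, -4], so an eigenvector is (-2, -3).
For λ=6: (A-λI) row 1 is [4, -4], so an eigenvector is (1, 1).
General solution: C_1e^(4t)(-2,-3) + C_2e^(6t)(1,1).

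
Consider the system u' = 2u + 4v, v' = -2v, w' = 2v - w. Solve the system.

Coefficient matrix A = [[2, 4, 0], [0, -2, 0], [0, 2, -1]].
det(A - λI) = 0 gives eigenvalues λ = 2, -2, -1.
For λ=2: eigenvector (1,0,0).
For λ=-2: eigenvector (-1,1,-2).
For λ=-1: eigenvector (0,0,1).
General solution: c_1e^(2t)(1,0,0) + c_2e^(-2t)(-1,1,-2) + c_3e^(-t)(0,0,1).

u(t) = c_1e^(2t) - c_2e^(-2t), v(t) = c_2e^(-2t), w(t) = -2c_2e^(-2t) + c_3e^(-t)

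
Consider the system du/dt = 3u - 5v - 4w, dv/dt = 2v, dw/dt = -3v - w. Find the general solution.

u(t) = c_1e^(2t) + c_2e^(3t) + c_3e^(-t), v(t) = c_1e^(2t), w(t) = -c_1e^(2t) + c_3e^(-t)

Coefficient matrix A = [[3, -5, -4], [0, 2, 0], [0, -3, -1]].
det(A - λI) = 0 gives eigenvalues λ = 2, 3, -1.
For λ=2: eigenvector (1,1,-1).
For λ=3: eigenvector (1,0,0).
For λ=-1: eigenvector (1,0,1).
General solution: c_1e^(2t)(1,1,-1) + c_2e^(3t)(1,0,0) + c_3e^(-t)(1,0,1).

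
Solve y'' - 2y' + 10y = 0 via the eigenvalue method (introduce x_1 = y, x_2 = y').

y(t) = K_1e^(t)cos(3t) + K_2e^(t)sin(3t)

Let x_1 = y, x_2 = y'. Then x_1' = x_2 and x_2' = -10x_1 + 2x_2.
A = [[0,1],[-10,2]]; det(A-λI) = λ^2 - 2λ + 10.
Eigenvalues λ = 1 ± 3i.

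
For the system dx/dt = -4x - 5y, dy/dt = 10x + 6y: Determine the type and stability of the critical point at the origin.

A = [[-4,-5],[10,6]]; det(A-λI) = λ^2 - 2λ + 26.
λ = 1 ± 5i: positive real part.

unstable spiral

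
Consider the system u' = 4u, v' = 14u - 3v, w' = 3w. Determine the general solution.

Coefficient matrix A = [[4, 0, 0], [14, -3, 0], [0, 0, 3]].
det(A - λI) = 0 gives eigenvalues λ = 4, -3, 3.
For λ=4: eigenvector (1,2,0).
For λ=-3: eigenvector (0,1,0).
For λ=3: eigenvector (0,0,1).
General solution: c_1e^(4t)(1,2,0) + c_2e^(-3t)(0,1,0) + c_3e^(3t)(0,0,1).

u(t) = c_1e^(4t), v(t) = 2c_1e^(4t) + c_2e^(-3t), w(t) = c_3e^(3t)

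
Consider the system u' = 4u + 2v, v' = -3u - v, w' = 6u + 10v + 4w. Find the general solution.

Coefficient matrix A = [[4, 2, 0], [-3, -1, 0], [6, 10, 4]].
det(A - λI) = 0 gives eigenvalues λ = 2, 1, 4.
For λ=2: eigenvector (1,-1,2).
For λ=1: eigenvector (-2,3,-6).
For λ=4: eigenvector (0,0,1).
General solution: c_1e^(2t)(1,-1,2) + c_2e^(t)(-2,3,-6) + c_3e^(4t)(0,0,1).

u(t) = c_1e^(2t) - 2c_2e^(t), v(t) = -c_1e^(2t) + 3c_2e^(t), w(t) = 2c_1e^(2t) - 6c_2e^(t) + c_3e^(4t)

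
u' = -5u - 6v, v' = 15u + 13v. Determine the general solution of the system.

u(t) = -K_1e^(4t)sin(3t) + K_1e^(4t)cos(3t) + K_2e^(4t)sin(3t) + K_2e^(4t)cos(3t), v(t) = 2K_1e^(4t)sin(3t) - K_1e^(4t)cos(3t) - K_2e^(4t)sin(3t) - 2K_2e^(4t)cos(3t)

Coefficient matrix A = [[-5, -6], [15, 13]].
Characteristic polynomial det(A - λI) = λ^2 - 8λ + 25 = 0.
Eigenvalues λ = 4 ± 3i (complex conjugate pair).
For λ=4+3i: an eigenvector is (1,-1) - i(-1,2) = (1 + i, -1 - 2i).
A real fundamental pair from Re and Im of e^((4+3i)t)v: X_1 = e^(4t)(cos(3t)·(1,-1) + sin(3t)·(-1,2)), X_2 = e^(4t)(sin(3t)·(1,-1) - cos(3t)·(-1,2)).
General solution: K_1X_1 + K_2X_2.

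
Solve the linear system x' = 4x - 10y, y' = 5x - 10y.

Coefficient matrix A = [[4, -10], [5, -10]].
Characteristic polynomial det(A - λI) = λ^2 + 6λ + 10 = 0.
Eigenvalues λ = -3 ± i (complex conjugate pair).
For λ=-3+i: an eigenvector is (-1,-1) - i(3,2) = (-1 - 3i, -1 - 2i).
A real fundamental pair from Re and Im of e^((-3+i)t)v: X_1 = e^(-3t)(cos(t)·(-1,-1) + sin(t)·(3,2)), X_2 = e^(-3t)(sin(t)·(-1,-1) - cos(t)·(3,2)).
General solution: C_1X_1 + C_2X_2.

x(t) = 3C_1e^(-3t)sin(t) - C_1e^(-3t)cos(t) - C_2e^(-3t)sin(t) - 3C_2e^(-3t)cos(t), y(t) = 2C_1e^(-3t)sin(t) - C_1e^(-3t)cos(t) - C_2e^(-3t)sin(t) - 2C_2e^(-3t)cos(t)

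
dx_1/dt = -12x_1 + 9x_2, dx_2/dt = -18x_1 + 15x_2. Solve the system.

x_1(t) = -K_1e^(6t) + K_2e^(-3t), x_2(t) = -2K_1e^(6t) + K_2e^(-3t)

Coefficient matrix A = [[-12, 9], [-18, 15]].
Characteristic polynomial det(A - λI) = λ^2 - 3λ - 18 = 0.
Eigenvalues λ = 6, -3.
For λ=6: (A-λI) row 1 is [-18, 9], so an eigenvector is (-1, -2).
For λ=-3: (A-λI) row 1 is [-9, 9], so an eigenvector is (1, 1).
General solution: K_1e^(6t)(-1,-2) + K_2e^(-3t)(1,1).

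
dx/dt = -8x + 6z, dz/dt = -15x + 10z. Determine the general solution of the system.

Coefficient matrix A = [[-8, 6], [-15, 10]].
Characteristic polynomial det(A - λI) = λ^2 - 2λ + 10 = 0.
Eigenvalues λ = 1 ± 3i (complex conjugate pair).
For λ=1+3i: an eigenvector is (1,1) - i(-1,-2) = (1 + i, 1 + 2i).
A real fundamental pair from Re and Im of e^((1+3i)t)v: X_1 = e^(t)(cos(3t)·(1,1) + sin(3t)·(-1,-2)), X_2 = e^(t)(sin(3t)·(1,1) - cos(3t)·(-1,-2)).
General solution: K_1X_1 + K_2X_2.

x(t) = -K_1e^(t)sin(3t) + K_1e^(t)cos(3t) + K_2e^(t)sin(3t) + K_2e^(t)cos(3t), z(t) = -2K_1e^(t)sin(3t) + K_1e^(t)cos(3t) + K_2e^(t)sin(3t) + 2K_2e^(t)cos(3t)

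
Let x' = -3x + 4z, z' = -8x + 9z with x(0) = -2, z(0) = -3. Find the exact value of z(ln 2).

-66

A = [[-3,4],[-8,9]]; eigenvalues λ = 5, 1.
Eigenvectors: (-1,-2) for λ=5, (1,1) for λ=1.
From the initial condition, c_1 = 1, c_2 = -1.
z(ln 2) = (1)(2^5)(-2) + (-1)(2^1)(1) = -66.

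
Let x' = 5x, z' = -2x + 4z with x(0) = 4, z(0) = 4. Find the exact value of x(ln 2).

128

A = [[5,0],[-2,4]]; eigenvalues λ = 5, 4.
Eigenvectors: (-1,2) for λ=5, (0,1) for λ=4.
From the initial condition, c_1 = -4, c_2 = 12.
x(ln 2) = (-4)(2^5)(-1) + (12)(2^4)(0) = 128.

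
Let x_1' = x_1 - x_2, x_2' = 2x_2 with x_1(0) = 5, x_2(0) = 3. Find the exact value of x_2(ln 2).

12

A = [[1,-1],[0,2]]; eigenvalues λ = 1, 2.
Eigenvectors: (1,0) for λ=1, (-1,1) for λ=2.
From the initial condition, c_1 = 8, c_2 = 3.
x_2(ln 2) = (8)(2^1)(0) + (3)(2^2)(1) = 12.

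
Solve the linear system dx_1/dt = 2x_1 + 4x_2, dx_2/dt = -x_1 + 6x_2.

x_1(t) = -2C_1e^(4t) - 2C_2te^(4t) - C_2e^(4t), x_2(t) = -C_1e^(4t) - C_2te^(4t) - C_2e^(4t)

Coefficient matrix A = [[2, 4], [-1, 6]].
Characteristic polynomial det(A - λI) = λ^2 - 8λ + 16 = 0.
Single eigenvalue λ = 4 with algebraic multiplicity 2.
Eigenvector v = (-2,-1); generalized eigenvector w with (A-λI)w=v is (-1,-1).
General solution: e^(4t)[C_1·v + C_2·(t·v + w)].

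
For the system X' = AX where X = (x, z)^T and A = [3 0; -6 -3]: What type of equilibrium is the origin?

A = [[3,0],[-6,-3]]; det(A-λI) = λ^2 - 9.
λ = -3, 3: opposite signs.

saddle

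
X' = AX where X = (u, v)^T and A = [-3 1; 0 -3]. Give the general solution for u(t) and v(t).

u(t) = -c_1e^(-3t) - c_2te^(-3t) - 3c_2e^(-3t), v(t) = -c_2e^(-3t)

Coefficient matrix A = [[-3, 1], [0, -3]].
Characteristic polynomial det(A - λI) = λ^2 + 6λ + 9 = 0.
Single eigenvalue λ = -3 with algebraic multiplicity 2.
Eigenvector v = (-1,0); generalized eigenvector w with (A-λI)w=v is (-3,-1).
General solution: e^(-3t)[c_1·v + c_2·(t·v + w)].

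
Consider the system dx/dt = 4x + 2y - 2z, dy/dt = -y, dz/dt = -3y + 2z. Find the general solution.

x(t) = K_1e^(2t) - K_3e^(4t), y(t) = K_2e^(-t), z(t) = K_1e^(2t) + K_2e^(-t)

Coefficient matrix A = [[4, 2, -2], [0, -1, 0], [0, -3, 2]].
det(A - λI) = 0 gives eigenvalues λ = 2, -1, 4.
For λ=2: eigenvector (1,0,1).
For λ=-1: eigenvector (0,1,1).
For λ=4: eigenvector (-1,0,0).
General solution: K_1e^(2t)(1,0,1) + K_2e^(-t)(0,1,1) + K_3e^(4t)(-1,0,0).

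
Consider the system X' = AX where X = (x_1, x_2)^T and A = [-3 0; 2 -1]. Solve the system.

x_1(t) = c_1e^(-3t), x_2(t) = -c_1e^(-3t) - c_2e^(-t)

Coefficient matrix A = [[-3, 0], [2, -1]].
Characteristic polynomial det(A - λI) = λ^2 + 4λ + 3 = 0.
Eigenvalues λ = -3, -1.
For λ=-3: (A-λI) row 2 is [2, 2], so an eigenvector is (1, -1).
For λ=-1: (A-λI) row 1 is [-2, 0], so an eigenvector is (0, -1).
General solution: c_1e^(-3t)(1,-1) + c_2e^(-t)(0,-1).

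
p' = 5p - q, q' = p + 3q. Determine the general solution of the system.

p(t) = -K_1e^(4t) - K_2te^(4t) + K_2e^(4t), q(t) = -K_1e^(4t) - K_2te^(4t) + 2K_2e^(4t)

Coefficient matrix A = [[5, -1], [1, 3]].
Characteristic polynomial det(A - λI) = λ^2 - 8λ + 16 = 0.
Single eigenvalue λ = 4 with algebraic multiplicity 2.
Eigenvector v = (-1,-1); generalized eigenvector w with (A-λI)w=v is (1,2).
General solution: e^(4t)[K_1·v + K_2·(t·v + w)].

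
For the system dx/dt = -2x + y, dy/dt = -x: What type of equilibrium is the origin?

stable improper node

A = [[-2,1],[-1,0]]; det(A-λI) = λ^2 + 2λ + 1.
repeated λ = -1 with a single eigenvector.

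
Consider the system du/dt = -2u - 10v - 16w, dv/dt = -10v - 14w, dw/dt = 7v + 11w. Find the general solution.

Coefficient matrix A = [[-2, -10, -16], [0, -10, -14], [0, 7, 11]].
det(A - λI) = 0 gives eigenvalues λ = -2, 4, -3.
For λ=-2: eigenvector (1,0,0).
For λ=4: eigenvector (1,1,-1).
For λ=-3: eigenvector (4,2,-1).
General solution: K_1e^(-2t)(1,0,0) + K_2e^(4t)(1,1,-1) + K_3e^(-3t)(4,2,-1).

u(t) = K_1e^(-2t) + K_2e^(4t) + 4K_3e^(-3t), v(t) = K_2e^(4t) + 2K_3e^(-3t), w(t) = -K_2e^(4t) - K_3e^(-3t)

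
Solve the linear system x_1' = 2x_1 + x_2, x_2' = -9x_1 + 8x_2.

Coefficient matrix A = [[2, 1], [-9, 8]].
Characteristic polynomial det(A - λI) = λ^2 - 10λ + 25 = 0.
Single eigenvalue λ = 5 with algebraic multiplicity 2.
Eigenvector v = (-1,-3); generalized eigenvector w with (A-λI)w=v is (1,2).
General solution: e^(5t)[K_1·v + K_2·(t·v + w)].

x_1(t) = -K_1e^(5t) - K_2te^(5t) + K_2e^(5t), x_2(t) = -3K_1e^(5t) - 3K_2te^(5t) + 2K_2e^(5t)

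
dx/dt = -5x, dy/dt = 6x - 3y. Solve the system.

Coefficient matrix A = [[-5, 0], [6, -3]].
Characteristic polynomial det(A - λI) = λ^2 + 8λ + 15 = 0.
Eigenvalues λ = -3, -5.
For λ=-3: (A-λI) row 1 is [-2, 0], so an eigenvector is (0, -1).
For λ=-5: (A-λI) row 2 is [6, 2], so an eigenvector is (1, -3).
General solution: c_1e^(-3t)(0,-1) + c_2e^(-5t)(1,-3).

x(t) = c_2e^(-5t), y(t) = -c_1e^(-3t) - 3c_2e^(-5t)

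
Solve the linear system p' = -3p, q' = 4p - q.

Coefficient matrix A = [[-3, 0], [4, -1]].
Characteristic polynomial det(A - λI) = λ^2 + 4λ + 3 = 0.
Eigenvalues λ = -1, -3.
For λ=-1: (A-λI) row 1 is [-2, 0], so an eigenvector is (0, 1).
For λ=-3: (A-λI) row 2 is [4, 2], so an eigenvector is (1, -2).
General solution: C_1e^(-t)(0,1) + C_2e^(-3t)(1,-2).

p(t) = C_2e^(-3t), q(t) = C_1e^(-t) - 2C_2e^(-3t)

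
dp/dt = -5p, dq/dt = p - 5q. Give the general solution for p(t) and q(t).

p(t) = -K_2e^(-5t), q(t) = -K_1e^(-5t) - K_2te^(-5t) - 2K_2e^(-5t)

Coefficient matrix A = [[-5, 0], [1, -5]].
Characteristic polynomial det(A - λI) = λ^2 + 10λ + 25 = 0.
Single eigenvalue λ = -5 with algebraic multiplicity 2.
Eigenvector v = (0,-1); generalized eigenvector w with (A-λI)w=v is (-1,-2).
General solution: e^(-5t)[K_1·v + K_2·(t·v + w)].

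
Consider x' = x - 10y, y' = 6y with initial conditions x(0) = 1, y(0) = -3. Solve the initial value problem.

Coefficient matrix A = [[1, -10], [0, 6]].
Characteristic polynomial det(A - λI) = λ^2 - 7λ + 6 = 0.
Eigenvalues λ = 6, 1.
For λ=6: (A-λI) row 1 is [-5, -10], so an eigenvector is (-2, 1).
For λ=1: (A-λI) row 1 is [0, -10], so an eigenvector is (1, 0).
General solution: C_1e^(6t)(-2,1) + C_2e^(t)(1,0).
Applying x(0)=1, y(0)=-3 gives C_1=-3, C_2=-5.

x(t) = 6e^(6t) - 5e^(t), y(t) = -3e^(6t)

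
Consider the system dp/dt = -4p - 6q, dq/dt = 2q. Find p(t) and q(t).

Coefficient matrix A = [[-4, -6], [0, 2]].
Characteristic polynomial det(A - λI) = λ^2 + 2λ - 8 = 0.
Eigenvalues λ = 2, -4.
For λ=2: (A-λI) row 1 is [-6, -6], so an eigenvector is (1, -1).
For λ=-4: (A-λI) row 1 is [0, -6], so an eigenvector is (1, 0).
General solution: c_1e^(2t)(1,-1) + c_2e^(-4t)(1,0).

p(t) = c_1e^(2t) + c_2e^(-4t), q(t) = -c_1e^(2t)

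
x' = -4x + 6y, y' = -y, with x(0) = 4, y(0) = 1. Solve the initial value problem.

Coefficient matrix A = [[-4, 6], [0, -1]].
Characteristic polynomial det(A - λI) = λ^2 + 5λ + 4 = 0.
Eigenvalues λ = -1, -4.
For λ=-1: (A-λI) row 1 is [-3, 6], so an eigenvector is (-2, -1).
For λ=-4: (A-λI) row 1 is [0, 6], so an eigenvector is (1, 0).
General solution: C_1e^(-t)(-2,-1) + C_2e^(-4t)(1,0).
Applying x(0)=4, y(0)=1 gives C_1=-1, C_2=2.

x(t) = 2e^(-t) + 2e^(-4t), y(t) = e^(-t)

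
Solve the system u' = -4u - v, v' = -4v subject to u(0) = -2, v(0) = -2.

Coefficient matrix A = [[-4, -1], [0, -4]].
Characteristic polynomial det(A - λI) = λ^2 + 8λ + 16 = 0.
Single eigenvalue λ = -4 with algebraic multiplicity 2.
Eigenvector v = (1,0); generalized eigenvector w with (A-λI)w=v is (-3,-1).
General solution: e^(-4t)[c_1·v + c_2·(t·v + w)].
Applying u(0)=-2, v(0)=-2 gives c_1=4, c_2=2.

u(t) = 2te^(-4t) - 2e^(-4t), v(t) = -2e^(-4t)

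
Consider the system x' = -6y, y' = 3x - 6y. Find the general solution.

Coefficient matrix A = [[0, -6], [3, -6]].
Characteristic polynomial det(A - λI) = λ^2 + 6λ + 18 = 0.
Eigenvalues λ = -3 ± 3i (complex conjugate pair).
For λ=-3+3i: an eigenvector is (-1,-1) - i(1,0) = (-1 - i, -1).
A real fundamental pair from Re and Im of e^((-3+3i)t)v: X_1 = e^(-3t)(cos(3t)·(-1,-1) + sin(3t)·(1,0)), X_2 = e^(-3t)(sin(3t)·(-1,-1) - cos(3t)·(1,0)).
General solution: c_1X_1 + c_2X_2.

x(t) = c_1e^(-3t)sin(3t) - c_1e^(-3t)cos(3t) - c_2e^(-3t)sin(3t) - c_2e^(-3t)cos(3t), y(t) = -c_1e^(-3t)cos(3t) - c_2e^(-3t)sin(3t)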